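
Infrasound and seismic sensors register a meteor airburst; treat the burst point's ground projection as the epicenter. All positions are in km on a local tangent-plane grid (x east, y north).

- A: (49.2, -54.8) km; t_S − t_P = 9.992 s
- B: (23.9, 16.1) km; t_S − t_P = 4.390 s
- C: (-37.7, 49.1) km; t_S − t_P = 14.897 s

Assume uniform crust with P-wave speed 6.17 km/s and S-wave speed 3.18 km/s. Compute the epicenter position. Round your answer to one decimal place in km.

x ≈ 52.2 km, y ≈ 10.7 km

Distance from S−P lag: d = Δt · v_P v_S / (v_P − v_S) = Δt · (6.17·3.18)/(6.17−3.18) ≈ 6.5621·Δt.
So d_A = 65.57, d_B = 28.81, d_C = 97.76 km.
Circle about each station: (x − 49.2)² + (y + 54.8)² = 65.57²; (x − 23.9)² + (y − 16.1)² = 28.81²; (x + 37.7)² + (y − 49.1)² = 97.76².
Subtracting the A equation from the B and C equations removes the quadratic terms:
-50.6 x + 141.8 y = -1123.85
-173.8 x + 207.8 y = -6849.17
Solving the 2×2 system: x ≈ 52.2, y ≈ 10.7 km.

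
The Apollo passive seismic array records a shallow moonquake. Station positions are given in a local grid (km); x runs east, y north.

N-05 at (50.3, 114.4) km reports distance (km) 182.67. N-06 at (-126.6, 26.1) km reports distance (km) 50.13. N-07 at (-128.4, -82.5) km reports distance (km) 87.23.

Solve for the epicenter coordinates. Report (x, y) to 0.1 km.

-87.6 km east, -5.4 km north

Circle about each station: (x − 50.3)² + (y − 114.4)² = 182.67²; (x + 126.6)² + (y − 26.1)² = 50.13²; (x + 128.4)² + (y + 82.5)² = 87.23².
Subtracting the N-05 equation from the N-06 and N-07 equations removes the quadratic terms:
-353.8 x − 176.6 y = 31946.63
-357.4 x − 393.8 y = 33434.62
Solving the 2×2 system: x ≈ -87.6, y ≈ -5.4 km.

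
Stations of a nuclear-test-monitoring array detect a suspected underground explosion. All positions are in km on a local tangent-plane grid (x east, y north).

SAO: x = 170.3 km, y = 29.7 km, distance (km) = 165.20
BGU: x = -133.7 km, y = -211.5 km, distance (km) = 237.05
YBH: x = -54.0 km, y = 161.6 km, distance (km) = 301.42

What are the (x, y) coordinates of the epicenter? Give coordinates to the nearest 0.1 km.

Circle about each station: (x − 170.3)² + (y − 29.7)² = 165.20²; (x + 133.7)² + (y + 211.5)² = 237.05²; (x + 54.0)² + (y − 161.6)² = 301.42².
Subtracting pairs of circle equations eliminates x²+y² and gives linear equations (the radical axes):
-608.0 x − 482.4 y = 3822.10
-448.6 x + 263.8 y = -64416.60
Solving the 2×2 system: x ≈ 79.8, y ≈ -108.5 km.
Check against SAO (with the unrounded x, y): √((x − 170.3)²+(y − 29.7)²) = 165.19 ≈ 165.20 km. ✓

79.8 km east, -108.5 km north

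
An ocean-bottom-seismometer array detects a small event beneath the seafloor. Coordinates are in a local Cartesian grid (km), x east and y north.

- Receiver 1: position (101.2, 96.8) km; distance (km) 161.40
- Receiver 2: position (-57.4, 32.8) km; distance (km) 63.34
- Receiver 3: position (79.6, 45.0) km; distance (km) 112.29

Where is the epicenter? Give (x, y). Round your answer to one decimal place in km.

-15.5 km east, -14.7 km north

Circle about each station: (x − 101.2)² + (y − 96.8)² = 161.40²; (x + 57.4)² + (y − 32.8)² = 63.34²; (x − 79.6)² + (y − 45.0)² = 112.29².
Subtracting pairs of circle equations eliminates x²+y² and gives linear equations (the radical axes):
-317.2 x − 128.0 y = 6796.92
-43.2 x − 103.6 y = 2190.40
Solving the 2×2 system: x ≈ -15.5, y ≈ -14.7 km.
Check against Receiver 1 (with the unrounded x, y): √((x − 101.2)²+(y − 96.8)²) = 161.39 ≈ 161.40 km. ✓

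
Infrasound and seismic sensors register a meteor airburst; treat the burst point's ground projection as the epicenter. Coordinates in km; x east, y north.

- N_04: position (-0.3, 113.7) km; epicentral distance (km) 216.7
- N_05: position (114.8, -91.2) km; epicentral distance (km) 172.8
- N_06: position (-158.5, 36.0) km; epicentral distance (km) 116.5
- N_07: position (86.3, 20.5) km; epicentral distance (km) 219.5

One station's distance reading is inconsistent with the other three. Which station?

Solve using three stations at a time. Using N_04, N_06, N_07 (subtract circle equations pairwise → linear system) gives (x, y) ≈ (-113.1, -71.4).
Distances from that point to each station vs reported:
  N_04: calculated 216.8 vs reported 216.7 → residual 0.1 km
  N_05: calculated 228.8 vs reported 172.8 → residual 56.0 km
  N_06: calculated 116.6 vs reported 116.5 → residual 0.1 km
  N_07: calculated 219.5 vs reported 219.5 → residual 0.0 km
N_04, N_06, N_07 are mutually consistent (residuals ≈ 0); N_05 is off by 56.0 km.

N_05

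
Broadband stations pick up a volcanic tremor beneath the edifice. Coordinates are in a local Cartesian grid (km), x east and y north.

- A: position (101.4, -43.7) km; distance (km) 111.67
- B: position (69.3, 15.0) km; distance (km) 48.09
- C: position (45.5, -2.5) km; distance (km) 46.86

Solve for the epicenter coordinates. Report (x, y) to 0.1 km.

Circle about each station: (x − 101.4)² + (y + 43.7)² = 111.67²; (x − 69.3)² + (y − 15.0)² = 48.09²; (x − 45.5)² + (y + 2.5)² = 46.86².
Subtracting pairs of circle equations eliminates x²+y² and gives linear equations (the radical axes):
-64.2 x + 117.4 y = 2993.38
-111.8 x + 82.4 y = 159.18
Solving the 2×2 system: x ≈ 29.1, y ≈ 41.4 km.

29.1 km east, 41.4 km north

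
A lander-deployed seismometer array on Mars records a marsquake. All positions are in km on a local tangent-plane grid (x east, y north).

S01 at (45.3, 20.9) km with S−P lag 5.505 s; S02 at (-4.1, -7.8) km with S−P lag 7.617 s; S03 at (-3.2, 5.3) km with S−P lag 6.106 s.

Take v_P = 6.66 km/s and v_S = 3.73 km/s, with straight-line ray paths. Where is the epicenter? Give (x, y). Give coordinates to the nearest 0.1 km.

Distance from S−P lag: d = Δt · v_P v_S / (v_P − v_S) = Δt · (6.66·3.73)/(6.66−3.73) ≈ 8.4784·Δt.
So d_S01 = 46.67, d_S02 = 64.58, d_S03 = 51.77 km.
Circle about each station: (x − 45.3)² + (y − 20.9)² = 46.67²; (x + 4.1)² + (y + 7.8)² = 64.58²; (x + 3.2)² + (y − 5.3)² = 51.77².
Subtracting pairs of circle equations eliminates x²+y² and gives linear equations (the radical axes):
-98.8 x − 57.4 y = -4403.74
-97.0 x − 31.2 y = -2952.61
Solving the 2×2 system: x ≈ 12.9, y ≈ 54.5 km.

(12.9, 54.5)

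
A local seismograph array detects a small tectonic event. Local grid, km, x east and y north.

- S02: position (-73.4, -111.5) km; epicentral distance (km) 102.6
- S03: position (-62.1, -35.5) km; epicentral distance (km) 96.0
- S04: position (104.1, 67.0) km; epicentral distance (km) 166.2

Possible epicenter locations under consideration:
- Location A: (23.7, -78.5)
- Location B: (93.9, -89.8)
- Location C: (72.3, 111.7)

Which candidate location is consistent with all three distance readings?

Location A

For each candidate, compare |candidate − station| to the reported distance:
Location A: residuals S02 0.0, S03 0.0, S04 0.0 → max 0.0 km
Location B: residuals S02 66.1, S03 69.2, S04 9.1 → max 69.2 km
Location C: residuals S02 163.9, S03 103.3, S04 111.3 → max 163.9 km
Only Location A has all residuals ≈ 0.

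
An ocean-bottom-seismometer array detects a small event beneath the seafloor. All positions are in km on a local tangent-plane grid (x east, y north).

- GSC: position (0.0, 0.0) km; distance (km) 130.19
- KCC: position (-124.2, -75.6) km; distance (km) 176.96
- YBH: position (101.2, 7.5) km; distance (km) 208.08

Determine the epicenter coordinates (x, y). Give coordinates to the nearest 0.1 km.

Circle about each station: x² + y² = 130.19²; (x + 124.2)² + (y + 75.6)² = 176.96²; (x − 101.2)² + (y − 7.5)² = 208.08².
Subtracting pairs of circle equations eliminates x²+y² and gives linear equations (the radical axes):
-248.4 x − 151.2 y = 6775.59
202.4 x + 15.0 y = -16050.16
Solving the 2×2 system: x ≈ -86.5, y ≈ 97.3 km.

-86.5 km east, 97.3 km north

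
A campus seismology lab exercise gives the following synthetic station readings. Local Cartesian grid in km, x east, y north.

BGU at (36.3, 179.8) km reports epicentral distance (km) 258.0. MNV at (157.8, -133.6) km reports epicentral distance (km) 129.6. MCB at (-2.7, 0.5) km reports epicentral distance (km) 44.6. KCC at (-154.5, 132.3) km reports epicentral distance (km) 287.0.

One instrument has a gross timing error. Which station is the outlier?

Solve using three stations at a time. Using BGU, MNV, KCC (subtract circle equations pairwise → linear system) gives (x, y) ≈ (40.6, -78.2).
Distances from that point to each station vs reported:
  BGU: calculated 258.0 vs reported 258.0 → residual 0.0 km
  MNV: calculated 129.6 vs reported 129.6 → residual 0.0 km
  MCB: calculated 89.8 vs reported 44.6 → residual 45.2 km
  KCC: calculated 287.0 vs reported 287.0 → residual 0.0 km
BGU, MNV, KCC are mutually consistent (residuals ≈ 0); MCB is off by 45.2 km.

MCB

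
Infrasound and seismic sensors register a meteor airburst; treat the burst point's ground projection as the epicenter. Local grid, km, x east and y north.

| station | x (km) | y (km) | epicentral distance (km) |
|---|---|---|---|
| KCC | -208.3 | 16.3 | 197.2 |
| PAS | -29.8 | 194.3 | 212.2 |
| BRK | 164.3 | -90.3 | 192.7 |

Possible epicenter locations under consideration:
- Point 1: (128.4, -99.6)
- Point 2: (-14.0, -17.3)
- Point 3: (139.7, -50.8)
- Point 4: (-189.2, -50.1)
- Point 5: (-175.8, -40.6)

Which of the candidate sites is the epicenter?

Point 2

For each candidate, compare |candidate − station| to the reported distance:
Point 1: residuals KCC 158.9, PAS 121.6, BRK 155.6 → max 158.9 km
Point 2: residuals KCC 0.0, PAS 0.0, BRK 0.0 → max 0.0 km
Point 3: residuals KCC 157.2, PAS 85.8, BRK 146.2 → max 157.2 km
Point 4: residuals KCC 128.1, PAS 79.6, BRK 163.1 → max 163.1 km
Point 5: residuals KCC 131.7, PAS 64.4, BRK 151.0 → max 151.0 km
Only Point 2 has all residuals ≈ 0.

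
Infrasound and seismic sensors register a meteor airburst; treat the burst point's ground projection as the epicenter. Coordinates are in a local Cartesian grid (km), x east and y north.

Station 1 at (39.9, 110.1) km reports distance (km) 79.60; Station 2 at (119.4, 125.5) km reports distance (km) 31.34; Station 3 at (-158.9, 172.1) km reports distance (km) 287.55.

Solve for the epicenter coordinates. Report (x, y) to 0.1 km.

Circle about each station: (x − 39.9)² + (y − 110.1)² = 79.60²; (x − 119.4)² + (y − 125.5)² = 31.34²; (x + 158.9)² + (y − 172.1)² = 287.55².
Subtracting the Station 1 equation from the Station 2 and Station 3 equations removes the quadratic terms:
159.0 x + 30.8 y = 21646.55
-397.6 x + 124.0 y = -35195.24
Solving the 2×2 system: x ≈ 117.9, y ≈ 94.2 km.
Check against Station 1 (with the unrounded x, y): √((x − 39.9)²+(y − 110.1)²) = 79.60 ≈ 79.60 km. ✓

x ≈ 117.9 km, y ≈ 94.2 km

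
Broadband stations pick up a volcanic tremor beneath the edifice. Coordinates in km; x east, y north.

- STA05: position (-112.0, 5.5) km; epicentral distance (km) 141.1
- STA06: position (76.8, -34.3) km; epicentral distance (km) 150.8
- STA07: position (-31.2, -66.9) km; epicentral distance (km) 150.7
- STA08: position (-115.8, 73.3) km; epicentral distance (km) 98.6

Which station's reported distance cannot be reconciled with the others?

Solve using three stations at a time. Using STA06, STA07, STA08 (subtract circle equations pairwise → linear system) gives (x, y) ≈ (-17.7, 83.2).
Distances from that point to each station vs reported:
  STA05: calculated 122.2 vs reported 141.1 → residual 18.9 km
  STA06: calculated 150.8 vs reported 150.8 → residual 0.0 km
  STA07: calculated 150.7 vs reported 150.7 → residual 0.0 km
  STA08: calculated 98.6 vs reported 98.6 → residual 0.0 km
STA06, STA07, STA08 are mutually consistent (residuals ≈ 0); STA05 is off by 18.9 km.

STA05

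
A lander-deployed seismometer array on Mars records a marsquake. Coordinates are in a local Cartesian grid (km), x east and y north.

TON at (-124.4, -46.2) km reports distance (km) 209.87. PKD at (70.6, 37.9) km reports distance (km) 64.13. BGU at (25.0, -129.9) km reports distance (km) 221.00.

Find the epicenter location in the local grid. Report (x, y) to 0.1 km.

Circle about each station: (x + 124.4)² + (y + 46.2)² = 209.87²; (x − 70.6)² + (y − 37.9)² = 64.13²; (x − 25.0)² + (y + 129.9)² = 221.00².
Subtracting pairs of circle equations eliminates x²+y² and gives linear equations (the radical axes):
390.0 x + 168.2 y = 28743.73
298.8 x − 167.4 y = -4906.37
Solving the 2×2 system: x ≈ 34.5, y ≈ 90.9 km.
Check against TON (with the unrounded x, y): √((x + 124.4)²+(y + 46.2)²) = 209.87 ≈ 209.87 km. ✓

34.5 km east, 90.9 km north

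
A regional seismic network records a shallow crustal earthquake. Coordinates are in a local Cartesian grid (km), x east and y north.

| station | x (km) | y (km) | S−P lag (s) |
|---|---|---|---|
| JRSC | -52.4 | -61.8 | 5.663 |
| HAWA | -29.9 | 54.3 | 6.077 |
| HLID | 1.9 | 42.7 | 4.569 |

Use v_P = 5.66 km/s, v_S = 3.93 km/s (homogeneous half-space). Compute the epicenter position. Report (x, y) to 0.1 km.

x ≈ 4.2 km, y ≈ -16.0 km

Distance from S−P lag: d = Δt · v_P v_S / (v_P − v_S) = Δt · (5.66·3.93)/(5.66−3.93) ≈ 12.8577·Δt.
So d_JRSC = 72.81, d_HAWA = 78.14, d_HLID = 58.75 km.
Circle about each station: (x + 52.4)² + (y + 61.8)² = 72.81²; (x + 29.9)² + (y − 54.3)² = 78.14²; (x − 1.9)² + (y − 42.7)² = 58.75².
Subtracting pairs of circle equations eliminates x²+y² and gives linear equations (the radical axes):
45.0 x + 232.2 y = -3527.06
108.6 x + 209.0 y = -2888.37
Solving the 2×2 system: x ≈ 4.2, y ≈ -16.0 km.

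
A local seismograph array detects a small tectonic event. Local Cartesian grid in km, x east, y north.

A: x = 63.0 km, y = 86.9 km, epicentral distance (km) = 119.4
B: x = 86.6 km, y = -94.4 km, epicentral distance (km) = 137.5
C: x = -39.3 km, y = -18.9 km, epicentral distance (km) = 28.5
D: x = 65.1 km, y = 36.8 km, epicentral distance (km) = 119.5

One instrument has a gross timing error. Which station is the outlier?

D

Solve using three stations at a time. Using A, B, C (subtract circle equations pairwise → linear system) gives (x, y) ≈ (-15.9, -2.7).
Distances from that point to each station vs reported:
  A: calculated 119.4 vs reported 119.4 → residual 0.0 km
  B: calculated 137.5 vs reported 137.5 → residual 0.0 km
  C: calculated 28.5 vs reported 28.5 → residual 0.0 km
  D: calculated 90.1 vs reported 119.5 → residual 29.4 km
A, B, C are mutually consistent (residuals ≈ 0); D is off by 29.4 km.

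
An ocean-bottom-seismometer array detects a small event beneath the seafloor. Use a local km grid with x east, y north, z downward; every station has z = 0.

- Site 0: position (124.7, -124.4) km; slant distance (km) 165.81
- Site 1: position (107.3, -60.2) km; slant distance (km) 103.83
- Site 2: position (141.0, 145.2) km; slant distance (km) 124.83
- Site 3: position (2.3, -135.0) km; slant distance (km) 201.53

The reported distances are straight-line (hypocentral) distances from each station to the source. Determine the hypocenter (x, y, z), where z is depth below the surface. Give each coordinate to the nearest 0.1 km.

x ≈ 102.9 km, y ≈ 34.3 km, depth ≈ 42.8 km

Each station gives a sphere (x−x_i)² + (y−y_i)² + z² = d_i² (stations at z=0).
Subtracting the Site 0 sphere from Site 1 and Site 2: z² cancels, leaving linear equations in x and y:
-34.8 x + 128.4 y = 824.17
32.6 x + 539.2 y = 21849.02
Solving: x ≈ 102.877, y ≈ 34.301 km (keep extra digits for the depth step; rounded: 102.9, 34.3).
Then from the Site 0 sphere: z² = 165.81² − (x − 124.7)² − (y + 124.4)² with x = 102.877, y = 34.301, so z ≈ 42.787 ≈ 42.8 km.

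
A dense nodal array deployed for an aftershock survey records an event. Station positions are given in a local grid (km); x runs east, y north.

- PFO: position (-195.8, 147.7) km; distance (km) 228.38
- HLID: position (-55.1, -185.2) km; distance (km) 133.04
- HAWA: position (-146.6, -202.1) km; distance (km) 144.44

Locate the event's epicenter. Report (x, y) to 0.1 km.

x ≈ -107.7 km, y ≈ -63.0 km

Circle about each station: (x + 195.8)² + (y − 147.7)² = 228.38²; (x + 55.1)² + (y + 185.2)² = 133.04²; (x + 146.6)² + (y + 202.1)² = 144.44².
Subtracting the PFO equation from the HLID and HAWA equations removes the quadratic terms:
281.4 x − 665.8 y = 11639.90
98.4 x − 699.6 y = 33477.55
Solving the 2×2 system: x ≈ -107.7, y ≈ -63.0 km.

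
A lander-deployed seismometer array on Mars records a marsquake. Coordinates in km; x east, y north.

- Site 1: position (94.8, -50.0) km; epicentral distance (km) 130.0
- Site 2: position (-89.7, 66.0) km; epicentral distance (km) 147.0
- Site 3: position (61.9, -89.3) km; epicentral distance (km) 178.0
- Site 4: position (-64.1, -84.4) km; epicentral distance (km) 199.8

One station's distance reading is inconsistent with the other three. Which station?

Solve using three stations at a time. Using Site 1, Site 2, Site 4 (subtract circle equations pairwise → linear system) gives (x, y) ≈ (57.1, 74.5).
Distances from that point to each station vs reported:
  Site 1: calculated 130.1 vs reported 130.0 → residual 0.1 km
  Site 2: calculated 147.1 vs reported 147.0 → residual 0.1 km
  Site 3: calculated 163.9 vs reported 178.0 → residual 14.1 km
  Site 4: calculated 199.8 vs reported 199.8 → residual 0.0 km
Site 1, Site 2, Site 4 are mutually consistent (residuals ≈ 0); Site 3 is off by 14.1 km.

Site 3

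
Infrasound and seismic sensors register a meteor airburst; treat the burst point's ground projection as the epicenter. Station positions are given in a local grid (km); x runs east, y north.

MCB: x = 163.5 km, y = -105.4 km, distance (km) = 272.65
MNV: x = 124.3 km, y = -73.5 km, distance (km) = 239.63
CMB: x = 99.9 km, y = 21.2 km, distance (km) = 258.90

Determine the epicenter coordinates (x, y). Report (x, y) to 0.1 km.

(-107.7, -133.5)

Circle about each station: (x − 163.5)² + (y + 105.4)² = 272.65²; (x − 124.3)² + (y + 73.5)² = 239.63²; (x − 99.9)² + (y − 21.2)² = 258.90².
Subtracting the MCB equation from the MNV and CMB equations removes the quadratic terms:
-78.4 x + 63.8 y = -73.18
-127.2 x + 253.2 y = -20103.15
Solving the 2×2 system: x ≈ -107.7, y ≈ -133.5 km.
Check against MCB (with the unrounded x, y): √((x − 163.5)²+(y + 105.4)²) = 272.66 ≈ 272.65 km. ✓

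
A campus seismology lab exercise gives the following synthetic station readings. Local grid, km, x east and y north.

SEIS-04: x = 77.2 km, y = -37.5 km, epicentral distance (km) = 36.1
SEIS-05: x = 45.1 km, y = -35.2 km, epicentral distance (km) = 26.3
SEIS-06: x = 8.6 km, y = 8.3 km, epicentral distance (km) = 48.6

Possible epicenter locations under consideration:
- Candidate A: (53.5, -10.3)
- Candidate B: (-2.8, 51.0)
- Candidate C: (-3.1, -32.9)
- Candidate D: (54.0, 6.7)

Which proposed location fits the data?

Candidate A

For each candidate, compare |candidate − station| to the reported distance:
Candidate A: residuals SEIS-04 0.0, SEIS-05 0.0, SEIS-06 0.0 → max 0.0 km
Candidate B: residuals SEIS-04 83.2, SEIS-05 72.3, SEIS-06 4.4 → max 83.2 km
Candidate C: residuals SEIS-04 44.3, SEIS-05 22.0, SEIS-06 5.8 → max 44.3 km
Candidate D: residuals SEIS-04 13.8, SEIS-05 16.5, SEIS-06 3.2 → max 16.5 km
Only Candidate A has all residuals ≈ 0.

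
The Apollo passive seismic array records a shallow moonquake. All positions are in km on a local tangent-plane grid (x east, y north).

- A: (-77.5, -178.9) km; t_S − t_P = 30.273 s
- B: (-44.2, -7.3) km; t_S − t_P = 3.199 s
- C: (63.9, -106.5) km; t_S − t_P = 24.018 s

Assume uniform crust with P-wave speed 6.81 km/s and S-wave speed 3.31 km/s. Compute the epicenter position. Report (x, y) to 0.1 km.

Distance from S−P lag: d = Δt · v_P v_S / (v_P − v_S) = Δt · (6.81·3.31)/(6.81−3.31) ≈ 6.4403·Δt.
So d_A = 194.97, d_B = 20.60, d_C = 154.68 km.
Circle about each station: (x + 77.5)² + (y + 178.9)² = 194.97²; (x + 44.2)² + (y + 7.3)² = 20.60²; (x − 63.9)² + (y + 106.5)² = 154.68².
Subtracting pairs of circle equations eliminates x²+y² and gives linear equations (the radical axes):
66.6 x + 343.2 y = 1584.41
282.8 x + 144.8 y = -8498.60
Solving the 2×2 system: x ≈ -36.0, y ≈ 11.6 km.

(-36.0, 11.6)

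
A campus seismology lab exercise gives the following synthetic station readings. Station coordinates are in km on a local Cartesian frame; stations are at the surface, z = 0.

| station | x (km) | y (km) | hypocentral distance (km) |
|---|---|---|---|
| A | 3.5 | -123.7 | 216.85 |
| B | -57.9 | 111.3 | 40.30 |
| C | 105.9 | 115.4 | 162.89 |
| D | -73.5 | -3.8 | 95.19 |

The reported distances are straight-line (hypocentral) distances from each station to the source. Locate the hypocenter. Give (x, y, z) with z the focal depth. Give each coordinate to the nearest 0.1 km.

Each station gives a sphere (x−x_i)² + (y−y_i)² + z² = d_i² (stations at z=0).
Subtracting the A sphere from B and C: z² cancels, leaving linear equations in x and y:
-122.8 x + 470.0 y = 45825.99
204.8 x + 478.2 y = 29708.80
Solving: x ≈ -51.303, y ≈ 84.098 km (keep extra digits for the depth step; rounded: -51.3, 84.1).
Then from the A sphere: z² = 216.85² − (x − 3.5)² − (y + 123.7)² with x = -51.303, y = 84.098, so z ≈ 28.992 ≈ 29.0 km.
Check against D (with the unrounded solution): distance 95.18 ≈ 95.19 km. ✓

(-51.3, 84.1, 29.0)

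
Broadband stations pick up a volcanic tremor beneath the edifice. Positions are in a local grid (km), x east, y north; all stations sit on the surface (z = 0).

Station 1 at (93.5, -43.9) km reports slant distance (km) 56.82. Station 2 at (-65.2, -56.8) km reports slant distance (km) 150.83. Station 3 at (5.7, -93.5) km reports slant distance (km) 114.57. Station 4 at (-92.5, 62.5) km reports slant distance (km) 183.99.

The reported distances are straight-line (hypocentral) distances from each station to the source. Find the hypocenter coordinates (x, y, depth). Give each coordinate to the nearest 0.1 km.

x ≈ 72.3 km, y ≈ -9.1 km, depth ≈ 39.6 km

Each station gives a sphere (x−x_i)² + (y−y_i)² + z² = d_i² (stations at z=0).
Subtracting the Station 1 sphere from Station 2 and Station 3: z² cancels, leaving linear equations in x and y:
-317.4 x − 25.8 y = -22713.36
-175.6 x − 99.2 y = -11792.49
Solving: x ≈ 72.301, y ≈ -9.109 km (keep extra digits for the depth step; rounded: 72.3, -9.1).
Then from the Station 1 sphere: z² = 56.82² − (x − 93.5)² − (y + 43.9)² with x = 72.301, y = -9.109, so z ≈ 39.607 ≈ 39.6 km.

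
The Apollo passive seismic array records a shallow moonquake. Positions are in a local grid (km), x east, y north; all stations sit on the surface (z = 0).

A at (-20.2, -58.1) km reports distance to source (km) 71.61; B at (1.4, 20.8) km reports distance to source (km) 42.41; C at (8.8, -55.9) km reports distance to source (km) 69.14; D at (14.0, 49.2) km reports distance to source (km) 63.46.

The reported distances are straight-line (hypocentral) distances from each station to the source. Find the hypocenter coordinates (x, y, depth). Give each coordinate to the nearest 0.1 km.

(-4.1, 1.0, 37.1)

Each station gives a sphere (x−x_i)² + (y−y_i)² + z² = d_i² (stations at z=0).
Subtracting the A sphere from B and C: z² cancels, leaving linear equations in x and y:
43.2 x + 157.8 y = -19.67
58.0 x + 4.4 y = -233.75
Solving: x ≈ -4.106, y ≈ 0.999 km (keep extra digits for the depth step; rounded: -4.1, 1.0).
Then from the A sphere: z² = 71.61² − (x + 20.2)² − (y + 58.1)² with x = -4.106, y = 0.999, so z ≈ 37.098 ≈ 37.1 km.
Check against D (with the unrounded solution): distance 63.46 ≈ 63.46 km. ✓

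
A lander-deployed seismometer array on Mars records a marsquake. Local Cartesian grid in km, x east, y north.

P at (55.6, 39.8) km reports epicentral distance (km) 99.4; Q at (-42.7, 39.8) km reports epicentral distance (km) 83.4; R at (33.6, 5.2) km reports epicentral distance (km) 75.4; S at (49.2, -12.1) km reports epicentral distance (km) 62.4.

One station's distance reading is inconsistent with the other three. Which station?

R

Solve using three stations at a time. Using P, Q, S (subtract circle equations pairwise → linear system) gives (x, y) ≈ (-8.4, -36.3).
Distances from that point to each station vs reported:
  P: calculated 99.5 vs reported 99.4 → residual 0.1 km
  Q: calculated 83.5 vs reported 83.4 → residual 0.1 km
  R: calculated 59.1 vs reported 75.4 → residual 16.3 km
  S: calculated 62.5 vs reported 62.4 → residual 0.1 km
P, Q, S are mutually consistent (residuals ≈ 0); R is off by 16.3 km.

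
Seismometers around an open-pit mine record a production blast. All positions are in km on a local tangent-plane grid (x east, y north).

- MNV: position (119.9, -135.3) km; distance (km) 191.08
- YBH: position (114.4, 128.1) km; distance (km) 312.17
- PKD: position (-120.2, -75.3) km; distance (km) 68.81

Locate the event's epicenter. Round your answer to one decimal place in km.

Circle about each station: (x − 119.9)² + (y + 135.3)² = 191.08²; (x − 114.4)² + (y − 128.1)² = 312.17²; (x + 120.2)² + (y + 75.3)² = 68.81².
Subtracting the MNV equation from the YBH and PKD equations removes the quadratic terms:
-11.0 x + 526.8 y = -64123.67
-480.2 x + 120.0 y = 19212.78
Solving the 2×2 system: x ≈ -70.8, y ≈ -123.2 km.

(-70.8, -123.2)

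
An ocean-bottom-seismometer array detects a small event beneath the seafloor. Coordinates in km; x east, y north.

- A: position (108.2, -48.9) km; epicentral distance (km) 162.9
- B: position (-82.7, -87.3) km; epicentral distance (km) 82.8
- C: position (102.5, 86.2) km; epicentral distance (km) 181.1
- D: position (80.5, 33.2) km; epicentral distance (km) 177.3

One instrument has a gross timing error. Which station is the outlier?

D

Solve using three stations at a time. Using A, B, C (subtract circle equations pairwise → linear system) gives (x, y) ≈ (-50.3, -11.1).
Distances from that point to each station vs reported:
  A: calculated 162.9 vs reported 162.9 → residual 0.0 km
  B: calculated 82.8 vs reported 82.8 → residual 0.0 km
  C: calculated 181.1 vs reported 181.1 → residual 0.0 km
  D: calculated 138.1 vs reported 177.3 → residual 39.2 km
A, B, C are mutually consistent (residuals ≈ 0); D is off by 39.2 km.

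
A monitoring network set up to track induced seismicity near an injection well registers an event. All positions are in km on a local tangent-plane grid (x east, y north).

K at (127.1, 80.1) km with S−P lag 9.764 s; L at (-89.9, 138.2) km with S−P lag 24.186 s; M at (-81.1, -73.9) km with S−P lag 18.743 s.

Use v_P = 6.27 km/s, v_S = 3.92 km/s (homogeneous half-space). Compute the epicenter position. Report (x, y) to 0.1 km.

(107.4, -20.1)

Distance from S−P lag: d = Δt · v_P v_S / (v_P − v_S) = Δt · (6.27·3.92)/(6.27−3.92) ≈ 10.4589·Δt.
So d_K = 102.12, d_L = 252.96, d_M = 196.03 km.
Circle about each station: (x − 127.1)² + (y − 80.1)² = 102.12²; (x + 89.9)² + (y − 138.2)² = 252.96²; (x + 81.1)² + (y + 73.9)² = 196.03².
Subtracting the K equation from the L and M equations removes the quadratic terms:
-434.0 x + 116.2 y = -48949.44
-416.4 x − 308.0 y = -38531.27
Solving the 2×2 system: x ≈ 107.4, y ≈ -20.1 km.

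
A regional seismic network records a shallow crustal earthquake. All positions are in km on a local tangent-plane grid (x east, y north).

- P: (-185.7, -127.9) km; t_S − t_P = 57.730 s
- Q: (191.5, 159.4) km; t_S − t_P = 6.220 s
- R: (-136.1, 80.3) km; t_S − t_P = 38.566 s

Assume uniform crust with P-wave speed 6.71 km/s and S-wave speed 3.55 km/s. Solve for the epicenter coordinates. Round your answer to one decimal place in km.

Distance from S−P lag: d = Δt · v_P v_S / (v_P − v_S) = Δt · (6.71·3.55)/(6.71−3.55) ≈ 7.5381·Δt.
So d_P = 435.18, d_Q = 46.89, d_R = 290.72 km.
Circle about each station: (x + 185.7)² + (y + 127.9)² = 435.18²; (x − 191.5)² + (y − 159.4)² = 46.89²; (x + 136.1)² + (y − 80.3)² = 290.72².
Subtracting pairs of circle equations eliminates x²+y² and gives linear equations (the radical axes):
754.4 x + 574.6 y = 198420.67
99.2 x + 416.4 y = 78991.91
Solving the 2×2 system: x ≈ 144.8, y ≈ 155.2 km.

(144.8, 155.2)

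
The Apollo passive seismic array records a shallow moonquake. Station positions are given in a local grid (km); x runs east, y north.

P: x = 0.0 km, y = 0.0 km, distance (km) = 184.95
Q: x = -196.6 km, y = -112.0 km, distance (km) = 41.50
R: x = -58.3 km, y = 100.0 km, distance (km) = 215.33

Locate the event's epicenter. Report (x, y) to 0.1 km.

-162.4 km east, -88.5 km north

Circle about each station: x² + y² = 184.95²; (x + 196.6)² + (y + 112.0)² = 41.50²; (x + 58.3)² + (y − 100.0)² = 215.33².
Subtracting pairs of circle equations eliminates x²+y² and gives linear equations (the radical axes):
-393.2 x − 224.0 y = 83679.81
-116.6 x + 200.0 y = 1238.38
Solving the 2×2 system: x ≈ -162.4, y ≈ -88.5 km.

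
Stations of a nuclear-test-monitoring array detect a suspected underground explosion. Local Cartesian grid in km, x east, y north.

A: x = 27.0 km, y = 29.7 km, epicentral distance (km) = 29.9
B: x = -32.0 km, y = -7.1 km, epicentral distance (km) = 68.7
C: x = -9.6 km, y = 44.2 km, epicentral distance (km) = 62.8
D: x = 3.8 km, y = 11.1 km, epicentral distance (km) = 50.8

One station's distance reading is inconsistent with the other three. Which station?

Solve using three stations at a time. Using A, B, C (subtract circle equations pairwise → linear system) gives (x, y) ≈ (36.2, 1.2).
Distances from that point to each station vs reported:
  A: calculated 29.9 vs reported 29.9 → residual 0.0 km
  B: calculated 68.7 vs reported 68.7 → residual 0.0 km
  C: calculated 62.8 vs reported 62.8 → residual 0.0 km
  D: calculated 33.9 vs reported 50.8 → residual 16.9 km
A, B, C are mutually consistent (residuals ≈ 0); D is off by 16.9 km.

D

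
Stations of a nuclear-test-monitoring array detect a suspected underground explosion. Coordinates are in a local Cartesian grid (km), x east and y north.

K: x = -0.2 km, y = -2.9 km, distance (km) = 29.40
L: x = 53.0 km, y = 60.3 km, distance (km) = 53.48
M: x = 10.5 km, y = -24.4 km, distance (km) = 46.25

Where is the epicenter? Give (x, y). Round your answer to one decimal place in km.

16.2 km east, 21.5 km north

Circle about each station: (x + 0.2)² + (y + 2.9)² = 29.40²; (x − 53.0)² + (y − 60.3)² = 53.48²; (x − 10.5)² + (y + 24.4)² = 46.25².
Subtracting pairs of circle equations eliminates x²+y² and gives linear equations (the radical axes):
106.4 x + 126.4 y = 4440.89
21.4 x − 43.0 y = -577.54
Solving the 2×2 system: x ≈ 16.2, y ≈ 21.5 km.
Check against K (with the unrounded x, y): √((x + 0.2)²+(y + 2.9)²) = 29.40 ≈ 29.40 km. ✓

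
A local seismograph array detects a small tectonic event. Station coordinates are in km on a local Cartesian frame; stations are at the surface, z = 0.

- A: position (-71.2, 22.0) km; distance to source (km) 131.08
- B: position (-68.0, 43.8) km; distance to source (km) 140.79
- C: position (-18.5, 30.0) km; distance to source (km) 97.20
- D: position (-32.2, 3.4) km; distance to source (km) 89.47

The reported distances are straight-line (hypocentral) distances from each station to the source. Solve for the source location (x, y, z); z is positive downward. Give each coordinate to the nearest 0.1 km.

(39.1, -43.6, 26.7)

Each station gives a sphere (x−x_i)² + (y−y_i)² + z² = d_i² (stations at z=0).
Subtracting the A sphere from B and C: z² cancels, leaving linear equations in x and y:
6.4 x + 43.6 y = -1650.86
105.4 x + 16.0 y = 3422.94
Solving: x ≈ 39.095, y ≈ -43.602 km (keep extra digits for the depth step; rounded: 39.1, -43.6).
Then from the A sphere: z² = 131.08² − (x + 71.2)² − (y − 22.0)² with x = 39.095, y = -43.602, so z ≈ 26.709 ≈ 26.7 km.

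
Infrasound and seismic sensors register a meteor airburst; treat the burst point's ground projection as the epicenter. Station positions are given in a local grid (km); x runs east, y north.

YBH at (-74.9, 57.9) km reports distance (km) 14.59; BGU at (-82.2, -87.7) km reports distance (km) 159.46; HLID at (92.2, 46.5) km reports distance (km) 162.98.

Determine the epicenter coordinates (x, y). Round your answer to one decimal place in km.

(-68.9, 71.2)

Circle about each station: (x + 74.9)² + (y − 57.9)² = 14.59²; (x + 82.2)² + (y + 87.7)² = 159.46²; (x − 92.2)² + (y − 46.5)² = 162.98².
Subtracting pairs of circle equations eliminates x²+y² and gives linear equations (the radical axes):
-14.6 x − 291.2 y = -19728.91
334.2 x − 22.8 y = -24648.94
Solving the 2×2 system: x ≈ -68.9, y ≈ 71.2 km.
Check against YBH (with the unrounded x, y): √((x + 74.9)²+(y − 57.9)²) = 14.60 ≈ 14.59 km. ✓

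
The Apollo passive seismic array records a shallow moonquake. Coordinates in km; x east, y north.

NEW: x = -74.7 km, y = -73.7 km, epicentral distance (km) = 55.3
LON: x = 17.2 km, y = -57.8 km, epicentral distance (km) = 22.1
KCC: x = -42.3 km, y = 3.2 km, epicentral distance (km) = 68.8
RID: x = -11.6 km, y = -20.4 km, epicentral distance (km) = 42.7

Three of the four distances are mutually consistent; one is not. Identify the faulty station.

Solve using three stations at a time. Using NEW, KCC, RID (subtract circle equations pairwise → linear system) gives (x, y) ≈ (-20.7, -62.1).
Distances from that point to each station vs reported:
  NEW: calculated 55.3 vs reported 55.3 → residual 0.0 km
  LON: calculated 38.1 vs reported 22.1 → residual 16.0 km
  KCC: calculated 68.8 vs reported 68.8 → residual 0.0 km
  RID: calculated 42.7 vs reported 42.7 → residual 0.0 km
NEW, KCC, RID are mutually consistent (residuals ≈ 0); LON is off by 16.0 km.

LON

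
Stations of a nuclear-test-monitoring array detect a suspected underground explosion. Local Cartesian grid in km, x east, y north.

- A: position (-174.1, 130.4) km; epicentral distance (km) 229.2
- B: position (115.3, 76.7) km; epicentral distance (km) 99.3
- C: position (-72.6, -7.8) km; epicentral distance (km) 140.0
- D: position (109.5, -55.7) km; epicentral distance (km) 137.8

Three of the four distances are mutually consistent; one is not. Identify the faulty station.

B

Solve using three stations at a time. Using A, C, D (subtract circle equations pairwise → linear system) gives (x, y) ≈ (46.0, 66.5).
Distances from that point to each station vs reported:
  A: calculated 229.2 vs reported 229.2 → residual 0.0 km
  B: calculated 70.1 vs reported 99.3 → residual 29.2 km
  C: calculated 139.9 vs reported 140.0 → residual 0.1 km
  D: calculated 137.7 vs reported 137.8 → residual 0.1 km
A, C, D are mutually consistent (residuals ≈ 0); B is off by 29.2 km.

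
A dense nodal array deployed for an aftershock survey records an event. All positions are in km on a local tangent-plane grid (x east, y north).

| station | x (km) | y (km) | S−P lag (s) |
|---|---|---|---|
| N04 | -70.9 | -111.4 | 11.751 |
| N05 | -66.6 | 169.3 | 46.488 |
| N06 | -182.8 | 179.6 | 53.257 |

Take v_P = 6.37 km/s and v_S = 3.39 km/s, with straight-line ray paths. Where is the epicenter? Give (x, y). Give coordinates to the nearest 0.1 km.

Distance from S−P lag: d = Δt · v_P v_S / (v_P − v_S) = Δt · (6.37·3.39)/(6.37−3.39) ≈ 7.2464·Δt.
So d_N04 = 85.15, d_N05 = 336.87, d_N06 = 385.92 km.
Circle about each station: (x + 70.9)² + (y + 111.4)² = 85.15²; (x + 66.6)² + (y − 169.3)² = 336.87²; (x + 182.8)² + (y − 179.6)² = 385.92².
Subtracting the N04 equation from the N05 and N06 equations removes the quadratic terms:
8.6 x + 561.4 y = -90569.59
-223.8 x + 582.0 y = -93448.49
Solving the 2×2 system: x ≈ -1.9, y ≈ -161.3 km.
Check against N04 (with the unrounded x, y): √((x + 70.9)²+(y + 111.4)²) = 85.14 ≈ 85.15 km. ✓

(-1.9, -161.3)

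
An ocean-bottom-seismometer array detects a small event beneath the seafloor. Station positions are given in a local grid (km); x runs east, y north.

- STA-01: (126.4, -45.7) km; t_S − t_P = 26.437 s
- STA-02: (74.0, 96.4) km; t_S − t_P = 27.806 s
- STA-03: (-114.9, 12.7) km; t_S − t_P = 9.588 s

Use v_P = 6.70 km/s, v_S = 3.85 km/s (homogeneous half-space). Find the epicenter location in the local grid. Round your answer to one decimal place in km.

Distance from S−P lag: d = Δt · v_P v_S / (v_P − v_S) = Δt · (6.70·3.85)/(6.70−3.85) ≈ 9.0509·Δt.
So d_STA-01 = 239.28, d_STA-02 = 251.67, d_STA-03 = 86.78 km.
Circle about each station: (x − 126.4)² + (y + 45.7)² = 239.28²; (x − 74.0)² + (y − 96.4)² = 251.67²; (x + 114.9)² + (y − 12.7)² = 86.78².
Subtracting pairs of circle equations eliminates x²+y² and gives linear equations (the radical axes):
-104.8 x + 284.2 y = -9379.36
-482.6 x + 116.8 y = 45022.00
Solving the 2×2 system: x ≈ -111.2, y ≈ -74.0 km.

-111.2 km east, -74.0 km north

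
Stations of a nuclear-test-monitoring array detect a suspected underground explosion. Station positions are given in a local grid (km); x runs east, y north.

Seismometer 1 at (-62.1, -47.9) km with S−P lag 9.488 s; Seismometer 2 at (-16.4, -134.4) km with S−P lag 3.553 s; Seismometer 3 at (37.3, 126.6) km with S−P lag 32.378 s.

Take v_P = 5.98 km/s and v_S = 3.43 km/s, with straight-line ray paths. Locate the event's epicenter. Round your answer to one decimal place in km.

-41.9 km east, -121.5 km north

Distance from S−P lag: d = Δt · v_P v_S / (v_P − v_S) = Δt · (5.98·3.43)/(5.98−3.43) ≈ 8.0437·Δt.
So d_Seismometer 1 = 76.32, d_Seismometer 2 = 28.58, d_Seismometer 3 = 260.44 km.
Circle about each station: (x + 62.1)² + (y + 47.9)² = 76.32²; (x + 16.4)² + (y + 134.4)² = 28.58²; (x − 37.3)² + (y − 126.6)² = 260.44².
Subtracting the Seismometer 1 equation from the Seismometer 2 and Seismometer 3 equations removes the quadratic terms:
91.4 x − 173.0 y = 17189.43
198.8 x + 349.0 y = -50736.22
Solving the 2×2 system: x ≈ -41.9, y ≈ -121.5 km.
Check against Seismometer 1 (with the unrounded x, y): √((x + 62.1)²+(y + 47.9)²) = 76.32 ≈ 76.32 km. ✓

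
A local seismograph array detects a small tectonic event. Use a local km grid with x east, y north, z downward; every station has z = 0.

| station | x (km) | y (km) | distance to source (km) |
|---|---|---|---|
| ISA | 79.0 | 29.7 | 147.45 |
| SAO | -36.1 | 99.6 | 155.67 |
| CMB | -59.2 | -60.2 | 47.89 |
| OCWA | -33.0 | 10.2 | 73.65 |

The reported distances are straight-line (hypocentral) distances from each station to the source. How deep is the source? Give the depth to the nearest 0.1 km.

depth ≈ 41.6 km

Each station gives a sphere (x−x_i)² + (y−y_i)² + z² = d_i² (stations at z=0).
Subtracting the ISA sphere from SAO and CMB: z² cancels, leaving linear equations in x and y:
-230.2 x + 139.8 y = 1608.63
-276.4 x − 179.8 y = 19453.64
Solving: x ≈ -37.596, y ≈ -50.401 km (keep extra digits for the depth step; rounded: -37.6, -50.4).
Then from the ISA sphere: z² = 147.45² − (x − 79.0)² − (y − 29.7)² with x = -37.596, y = -50.401, so z ≈ 41.602 ≈ 41.6 km.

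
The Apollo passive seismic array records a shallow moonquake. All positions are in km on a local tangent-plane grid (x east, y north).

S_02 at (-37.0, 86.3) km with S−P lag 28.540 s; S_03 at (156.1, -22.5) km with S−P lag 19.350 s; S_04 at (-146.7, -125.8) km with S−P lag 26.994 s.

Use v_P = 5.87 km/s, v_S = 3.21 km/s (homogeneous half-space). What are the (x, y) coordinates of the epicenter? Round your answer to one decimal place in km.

Distance from S−P lag: d = Δt · v_P v_S / (v_P − v_S) = Δt · (5.87·3.21)/(5.87−3.21) ≈ 7.0837·Δt.
So d_S_02 = 202.17, d_S_03 = 137.07, d_S_04 = 191.22 km.
Circle about each station: (x + 37.0)² + (y − 86.3)² = 202.17²; (x − 156.1)² + (y + 22.5)² = 137.07²; (x + 146.7)² + (y + 125.8)² = 191.22².
Subtracting the S_02 equation from the S_03 and S_04 equations removes the quadratic terms:
386.2 x − 217.6 y = 38141.29
-219.4 x − 424.2 y = 32837.46
Solving the 2×2 system: x ≈ 42.7, y ≈ -99.5 km.

(42.7, -99.5)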